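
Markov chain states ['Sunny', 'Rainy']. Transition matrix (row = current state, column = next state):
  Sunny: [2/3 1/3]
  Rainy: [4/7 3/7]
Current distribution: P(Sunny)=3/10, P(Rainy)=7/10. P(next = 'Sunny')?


P(next=Sunny) = Σᵢ P(now=i)×P(i→Sunny)
= 3/10×2/3 + 7/10×4/7
= 1/5 + 2/5 = 3/5

P = 3/5 ≈ 0.6000


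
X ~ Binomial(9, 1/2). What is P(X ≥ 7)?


P(X ≥ 7) = Σ P(X=i) for i=7..9
P(X=7) = 9/128
P(X=8) = 9/512
P(X=9) = 1/512
Sum = 23/256

P(X ≥ 7) = 23/256 ≈ 8.98%


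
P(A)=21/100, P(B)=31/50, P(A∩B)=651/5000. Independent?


P(A)×P(B) = 651/5000
P(A∩B) = 651/5000
Equal ✓ → Independent

Yes, independent


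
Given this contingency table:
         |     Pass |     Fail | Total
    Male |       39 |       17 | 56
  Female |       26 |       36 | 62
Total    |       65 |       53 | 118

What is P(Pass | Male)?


P(Pass | Male) = 39/(39+17) = 39/56

P(Pass|Male) = 39/56 ≈ 69.64%


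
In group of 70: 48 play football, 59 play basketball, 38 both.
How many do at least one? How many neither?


|A∪B| = 48+59-38 = 69
Neither = 70-69 = 1

At least one: 69; Neither: 1


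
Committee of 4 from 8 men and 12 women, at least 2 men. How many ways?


Count by #men:
  2M,2W: C(8,2)×C(12,2)=1848
  3M,1W: C(8,3)×C(12,1)=672
  4M,0W: C(8,4)×C(12,0)=70
Total = 2590

2590


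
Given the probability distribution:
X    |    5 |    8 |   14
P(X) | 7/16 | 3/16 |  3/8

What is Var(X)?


E[X] = 143/16
E[X²] = 1543/16
Var(X) = E[X²] - (E[X])² = 1543/16 - 20449/256 = 4239/256

Var(X) = 4239/256 ≈ 16.5586


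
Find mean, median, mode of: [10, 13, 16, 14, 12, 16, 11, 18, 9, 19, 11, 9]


Sorted: [9, 9, 10, 11, 11, 12, 13, 14, 16, 16, 18, 19]
Mean = 158/12 = 79/6
Median = 25/2
Freq: {10: 1, 13: 1, 16: 2, 14: 1, 12: 1, 11: 2, 18: 1, 9: 2, 19: 1}
Mode: [9, 11, 16]

Mean=79/6, Median=25/2, Mode=[9, 11, 16]


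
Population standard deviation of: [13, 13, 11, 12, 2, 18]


Mean = 69/6 = 23/2
  (13-23/2)²=9/4
  (13-23/2)²=9/4
  (11-23/2)²=1/4
  (12-23/2)²=1/4
  (2-23/2)²=361/4
  (18-23/2)²=169/4
Σ(x-μ)² = 275/2
σ² = (275/2)/6 = 275/12

σ = √(275/12) ≈ 4.7871


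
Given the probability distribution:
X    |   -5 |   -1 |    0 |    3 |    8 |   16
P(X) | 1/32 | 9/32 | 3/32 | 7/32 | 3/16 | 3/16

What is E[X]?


E[X] = Σ x·P(X=x)
= (-5)×(1/32) + (-1)×(9/32) + (0)×(3/32) + (3)×(7/32) + (8)×(3/16) + (16)×(3/16)
= 151/32

E[X] = 151/32


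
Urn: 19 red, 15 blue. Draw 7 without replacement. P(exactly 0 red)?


Hypergeometric: C(19,0)×C(15,7)/C(34,7)
= 1×6435/5379616 = 585/489056

P(X=0) = 585/489056 ≈ 0.12%


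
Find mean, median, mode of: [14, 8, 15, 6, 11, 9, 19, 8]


Sorted: [6, 8, 8, 9, 11, 14, 15, 19]
Mean = 90/8 = 45/4
Median = 10
Freq: {14: 1, 8: 2, 15: 1, 6: 1, 11: 1, 9: 1, 19: 1}
Mode: [8]

Mean=45/4, Median=10, Mode=8


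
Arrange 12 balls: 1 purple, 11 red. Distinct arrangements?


12!/(1!×11!) = 12

12


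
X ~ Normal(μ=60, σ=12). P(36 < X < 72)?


z₁=(36-60)/12=-2.0, z₂=(72-60)/12=1.0
P = Φ(1.0) - Φ(-2.0) = 0.841345 - 0.022750 = 0.818595 ≈ 0.8186

P(36 < X < 72) ≈ 0.8186


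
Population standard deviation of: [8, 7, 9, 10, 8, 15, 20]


Mean = 77/7 = 11
  (8-11)²=9
  (7-11)²=16
  (9-11)²=4
  (10-11)²=1
  (8-11)²=9
  (15-11)²=16
  (20-11)²=81
Σ(x-μ)² = 136
σ² = 136/7

σ = √(136/7) ≈ 4.4078


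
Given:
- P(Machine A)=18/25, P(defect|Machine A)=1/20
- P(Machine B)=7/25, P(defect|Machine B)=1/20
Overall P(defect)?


P(B) = Σ P(B|Aᵢ)×P(Aᵢ)
  1/20×18/25 = 9/250
  1/20×7/25 = 7/500
Sum = 1/20

P(defect) = 1/20 ≈ 5.00%


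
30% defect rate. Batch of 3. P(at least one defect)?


P(all good) = (7/10)^3 = 343/1000
P(≥1 defect) = 657/1000

P = 657/1000 ≈ 65.70%


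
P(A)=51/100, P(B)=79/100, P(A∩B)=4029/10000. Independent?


P(A)×P(B) = 4029/10000
P(A∩B) = 4029/10000
Equal ✓ → Independent

Yes, independent


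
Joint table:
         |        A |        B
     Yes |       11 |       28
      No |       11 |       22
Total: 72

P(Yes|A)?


P(Yes|A) = 11/(11+11) = 11/22 = 1/2

P = 1/2 ≈ 50.00%


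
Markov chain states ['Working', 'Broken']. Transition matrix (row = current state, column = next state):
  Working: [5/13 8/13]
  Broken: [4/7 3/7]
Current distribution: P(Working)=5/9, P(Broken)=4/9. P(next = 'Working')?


P(next=Working) = Σᵢ P(now=i)×P(i→Working)
= 5/9×5/13 + 4/9×4/7
= 25/117 + 16/63 = 383/819

P = 383/819 ≈ 0.4676


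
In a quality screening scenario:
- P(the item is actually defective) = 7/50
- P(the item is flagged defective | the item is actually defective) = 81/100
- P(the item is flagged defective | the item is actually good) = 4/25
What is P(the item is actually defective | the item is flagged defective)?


Using Bayes' theorem:
P(A|B) = P(B|A)·P(A) / P(B)

P(the item is flagged defective) = 81/100 × 7/50 + 4/25 × 43/50
= 567/5000 + 86/625 = 251/1000

P(the item is actually defective|the item is flagged defective) = (567/5000) / (251/1000) = 567/1255

P(the item is actually defective|the item is flagged defective) = 567/1255 ≈ 45.18%


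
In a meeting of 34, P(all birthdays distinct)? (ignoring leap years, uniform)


P(all different) = Π(365-i)/365 for i=0..33
= (365/365)×(364/365)×...×(332/365)
= 0.204683

P ≈ 0.2047 ≈ 20.47%


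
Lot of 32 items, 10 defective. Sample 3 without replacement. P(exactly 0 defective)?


Hypergeometric: C(10,0)×C(22,3)/C(32,3)
= 1×1540/4960 = 77/248

P(X=0) = 77/248 ≈ 31.05%


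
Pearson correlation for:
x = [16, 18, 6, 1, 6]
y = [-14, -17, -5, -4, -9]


n=5, Σx=47, Σy=-49, Σxy=-618, Σx²=653, Σy²=607
r = (5×(-618) - 47×(-49))/√((5×653 - 47²)(5×607 - (-49)²))
= -787/√(1056×634) = -787/√669504 ≈ -787/818.2322 ≈ -0.9618

r ≈ -0.9618


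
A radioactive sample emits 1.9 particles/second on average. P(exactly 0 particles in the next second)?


Poisson(λ=1.9): P(X=0) = e^(-λ)×λ^k/k!
= e^(-1.9) × 1.9^0 / 0!
≈ 0.1495686192 × 1 / 1 ≈ 0.149569

P(X=0) ≈ 0.149569 ≈ 14.96%


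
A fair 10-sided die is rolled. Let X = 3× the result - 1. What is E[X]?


E[die] = (1+10)/2 = 11/2
E[X] = 3×11/2 - 1 = 31/2

E[X] = 31/2


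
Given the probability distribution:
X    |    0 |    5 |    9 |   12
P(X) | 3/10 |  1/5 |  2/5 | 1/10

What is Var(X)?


E[X] = 29/5
E[X²] = 259/5
Var(X) = E[X²] - (E[X])² = 259/5 - 841/25 = 454/25

Var(X) = 454/25 ≈ 18.1600


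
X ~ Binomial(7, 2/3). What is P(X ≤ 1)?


P(X ≤ 1) = Σ P(X=i) for i=0..1
P(X=0) = 1/2187
P(X=1) = 14/2187
Sum = 5/729

P(X ≤ 1) = 5/729 ≈ 0.69%


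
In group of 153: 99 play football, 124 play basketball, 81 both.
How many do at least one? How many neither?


|A∪B| = 99+124-81 = 142
Neither = 153-142 = 11

At least one: 142; Neither: 11


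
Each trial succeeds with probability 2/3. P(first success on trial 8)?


Geometric: P(X=8) = (1-p)^(k-1)×p = (1/3)^7×2/3 = 2/6561

P(X=8) = 2/6561 ≈ 0.03%


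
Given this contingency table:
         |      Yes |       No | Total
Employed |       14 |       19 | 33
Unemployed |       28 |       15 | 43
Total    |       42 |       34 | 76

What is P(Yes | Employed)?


P(Yes | Employed) = 14/(14+19) = 14/33

P(Yes|Employed) = 14/33 ≈ 42.42%


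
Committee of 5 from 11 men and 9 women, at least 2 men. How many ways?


Count by #men:
  2M,3W: C(11,2)×C(9,3)=4620
  3M,2W: C(11,3)×C(9,2)=5940
  4M,1W: C(11,4)×C(9,1)=2970
  5M,0W: C(11,5)×C(9,0)=462
Total = 13992

13992


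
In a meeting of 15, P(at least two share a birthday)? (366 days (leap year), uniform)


P(all different) = Π(366-i)/366 for i=0..14
= 0.747702
P(match) = 1 - 0.747702 = 0.252298

P ≈ 0.2523 ≈ 25.23%


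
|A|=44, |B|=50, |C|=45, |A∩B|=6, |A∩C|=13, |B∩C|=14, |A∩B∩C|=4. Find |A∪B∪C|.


|A∪B∪C| = 44+50+45-6-13-14+4 = 110

|A∪B∪C| = 110


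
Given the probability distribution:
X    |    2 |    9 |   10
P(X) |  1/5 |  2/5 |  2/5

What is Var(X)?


E[X] = 8
E[X²] = 366/5
Var(X) = E[X²] - (E[X])² = 366/5 - 64 = 46/5

Var(X) = 46/5 ≈ 9.2000


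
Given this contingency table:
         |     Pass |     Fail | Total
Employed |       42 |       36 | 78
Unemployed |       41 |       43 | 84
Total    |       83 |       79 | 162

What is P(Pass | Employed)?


P(Pass | Employed) = 42/(42+36) = 42/78 = 7/13

P(Pass|Employed) = 7/13 ≈ 53.85%


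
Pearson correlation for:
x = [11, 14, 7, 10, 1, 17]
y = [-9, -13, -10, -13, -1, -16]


n=6, Σx=60, Σy=-62, Σxy=-754, Σx²=756, Σy²=776
r = (6×(-754) - 60×(-62))/√((6×756 - 60²)(6×776 - (-62)²))
= -804/√(936×812) = -804/√760032 ≈ -804/871.7981 ≈ -0.9222

r ≈ -0.9222


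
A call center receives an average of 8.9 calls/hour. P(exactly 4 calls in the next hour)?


Poisson(λ=8.9): P(X=4) = e^(-λ)×λ^k/k!
= e^(-8.9) × 8.9^4 / 4!
≈ 0.0001363889265 × 6274.2241 / 24 ≈ 0.035656

P(X=4) ≈ 0.035656 ≈ 3.57%


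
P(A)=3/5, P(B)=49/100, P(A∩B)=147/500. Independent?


P(A)×P(B) = 147/500
P(A∩B) = 147/500
Equal ✓ → Independent

Yes, independent


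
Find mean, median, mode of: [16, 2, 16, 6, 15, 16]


Sorted: [2, 6, 15, 16, 16, 16]
Mean = 71/6
Median = 31/2
Freq: {16: 3, 2: 1, 6: 1, 15: 1}
Mode: [16]

Mean=71/6, Median=31/2, Mode=16


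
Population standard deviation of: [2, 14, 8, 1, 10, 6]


Mean = 41/6
  (2-41/6)²=841/36
  (14-41/6)²=1849/36
  (8-41/6)²=49/36
  (1-41/6)²=1225/36
  (10-41/6)²=361/36
  (6-41/6)²=25/36
Σ(x-μ)² = 725/6
σ² = (725/6)/6 = 725/36

σ = √(725/36) ≈ 4.4876


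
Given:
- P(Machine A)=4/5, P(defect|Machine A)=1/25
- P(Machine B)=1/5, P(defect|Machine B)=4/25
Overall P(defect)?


P(B) = Σ P(B|Aᵢ)×P(Aᵢ)
  1/25×4/5 = 4/125
  4/25×1/5 = 4/125
Sum = 8/125

P(defect) = 8/125 ≈ 6.40%


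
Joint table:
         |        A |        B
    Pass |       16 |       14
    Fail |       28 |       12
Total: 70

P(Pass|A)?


P(Pass|A) = 16/(16+28) = 16/44 = 4/11

P = 4/11 ≈ 36.36%


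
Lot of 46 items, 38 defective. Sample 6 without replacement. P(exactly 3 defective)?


Hypergeometric: C(38,3)×C(8,3)/C(46,6)
= 8436×56/9366819 = 22496/446039

P(X=3) = 22496/446039 ≈ 5.04%


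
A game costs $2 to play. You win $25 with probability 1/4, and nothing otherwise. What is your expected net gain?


E[gain] = (25-2)×1/4 + (-2)×3/4
= 23/4 - 3/2 = 17/4

Expected net gain = $17/4 ≈ $4.25


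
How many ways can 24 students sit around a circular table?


Circular arrangements of 24 distinct objects: fix one position to break rotational symmetry.
(n-1)! = 23! = 25852016738884976640000

25852016738884976640000


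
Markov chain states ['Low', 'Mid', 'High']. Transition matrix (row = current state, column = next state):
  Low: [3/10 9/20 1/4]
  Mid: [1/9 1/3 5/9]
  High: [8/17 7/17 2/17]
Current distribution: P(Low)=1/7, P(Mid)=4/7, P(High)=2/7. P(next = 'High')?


P(next=High) = Σᵢ P(now=i)×P(i→High)
= 1/7×1/4 + 4/7×5/9 + 2/7×2/17
= 1/28 + 20/63 + 4/119 = 1657/4284

P = 1657/4284 ≈ 0.3868


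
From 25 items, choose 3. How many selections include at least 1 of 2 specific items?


Complement: C(25,3) - C(23,3) = 2300 - 1771 = 529

529


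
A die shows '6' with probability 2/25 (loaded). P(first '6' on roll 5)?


Geometric: P(X=5) = (1-p)^(k-1)×p = (23/25)^4×2/25 = 559682/9765625

P(X=5) = 559682/9765625 ≈ 5.73%


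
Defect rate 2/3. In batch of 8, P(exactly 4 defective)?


Binomial: P(X=4) = C(8,4)×p^4×(1-p)^4
= 70 × 16/81 × 1/81 = 1120/6561

P(X=4) = 1120/6561 ≈ 17.07%


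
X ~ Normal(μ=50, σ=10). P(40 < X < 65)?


z₁=(40-50)/10=-1.0, z₂=(65-50)/10=1.5
P = Φ(1.5) - Φ(-1.0) = 0.933193 - 0.158655 = 0.774538 ≈ 0.7745

P(40 < X < 65) ≈ 0.7745


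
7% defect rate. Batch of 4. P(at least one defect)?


P(all good) = (93/100)^4 = 74805201/100000000
P(≥1 defect) = 25194799/100000000

P = 25194799/100000000 ≈ 25.19%


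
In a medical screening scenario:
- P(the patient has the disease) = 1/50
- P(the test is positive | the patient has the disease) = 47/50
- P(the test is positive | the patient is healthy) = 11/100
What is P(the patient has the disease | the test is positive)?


Using Bayes' theorem:
P(A|B) = P(B|A)·P(A) / P(B)

P(the test is positive) = 47/50 × 1/50 + 11/100 × 49/50
= 47/2500 + 539/5000 = 633/5000

P(the patient has the disease|the test is positive) = (47/2500) / (633/5000) = 94/633

P(the patient has the disease|the test is positive) = 94/633 ≈ 14.85%


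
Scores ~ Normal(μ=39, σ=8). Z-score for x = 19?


z = (x - μ)/σ = (19 - 39)/8 = -2.5

z = -2.5


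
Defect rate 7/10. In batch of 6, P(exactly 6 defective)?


Binomial: P(X=6) = C(6,6)×p^6×(1-p)^0
= 1 × 117649/1000000 × 1 = 117649/1000000

P(X=6) = 117649/1000000 ≈ 11.76%


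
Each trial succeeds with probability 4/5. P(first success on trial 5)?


Geometric: P(X=5) = (1-p)^(k-1)×p = (1/5)^4×4/5 = 4/3125

P(X=5) = 4/3125 ≈ 0.13%


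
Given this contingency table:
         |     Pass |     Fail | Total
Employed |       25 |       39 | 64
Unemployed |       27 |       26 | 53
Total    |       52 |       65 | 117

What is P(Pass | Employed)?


P(Pass | Employed) = 25/(25+39) = 25/64

P(Pass|Employed) = 25/64 ≈ 39.06%


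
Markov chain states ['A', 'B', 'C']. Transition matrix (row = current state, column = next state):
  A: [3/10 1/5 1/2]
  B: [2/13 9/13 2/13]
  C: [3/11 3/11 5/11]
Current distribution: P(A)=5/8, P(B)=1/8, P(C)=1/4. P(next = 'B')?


P(next=B) = Σᵢ P(now=i)×P(i→B)
= 5/8×1/5 + 1/8×9/13 + 1/4×3/11
= 1/8 + 9/104 + 3/44 = 40/143

P = 40/143 ≈ 0.2797


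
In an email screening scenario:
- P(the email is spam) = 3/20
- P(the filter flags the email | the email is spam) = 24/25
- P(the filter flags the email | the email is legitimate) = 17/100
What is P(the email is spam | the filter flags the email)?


Using Bayes' theorem:
P(A|B) = P(B|A)·P(A) / P(B)

P(the filter flags the email) = 24/25 × 3/20 + 17/100 × 17/20
= 18/125 + 289/2000 = 577/2000

P(the email is spam|the filter flags the email) = (18/125) / (577/2000) = 288/577

P(the email is spam|the filter flags the email) = 288/577 ≈ 49.91%


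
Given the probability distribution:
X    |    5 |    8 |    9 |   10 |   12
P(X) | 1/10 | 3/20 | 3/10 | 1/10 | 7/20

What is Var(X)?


E[X] = 48/5
E[X²] = 484/5
Var(X) = E[X²] - (E[X])² = 484/5 - 2304/25 = 116/25

Var(X) = 116/25 ≈ 4.6400


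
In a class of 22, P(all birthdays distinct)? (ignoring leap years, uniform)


P(all different) = Π(365-i)/365 for i=0..21
= (365/365)×(364/365)×...×(344/365)
= 0.524305

P ≈ 0.5243 ≈ 52.43%


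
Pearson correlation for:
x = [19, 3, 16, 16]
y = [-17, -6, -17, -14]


n=4, Σx=54, Σy=-54, Σxy=-837, Σx²=882, Σy²=810
r = (4×(-837) - 54×(-54))/√((4×882 - 54²)(4×810 - (-54)²))
= -432/√(612×324) = -432/√198288 ≈ -432/445.2954 ≈ -0.9701

r ≈ -0.9701


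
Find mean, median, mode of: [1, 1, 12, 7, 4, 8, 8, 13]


Sorted: [1, 1, 4, 7, 8, 8, 12, 13]
Mean = 54/8 = 27/4
Median = 15/2
Freq: {1: 2, 12: 1, 7: 1, 4: 1, 8: 2, 13: 1}
Mode: [1, 8]

Mean=27/4, Median=15/2, Mode=[1, 8]


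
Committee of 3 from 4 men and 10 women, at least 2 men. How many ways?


Count by #men:
  2M,1W: C(4,2)×C(10,1)=60
  3M,0W: C(4,3)×C(10,0)=4
Total = 64

64


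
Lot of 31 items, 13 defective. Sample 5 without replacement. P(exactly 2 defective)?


Hypergeometric: C(13,2)×C(18,3)/C(31,5)
= 78×816/169911 = 7072/18879

P(X=2) = 7072/18879 ≈ 37.46%


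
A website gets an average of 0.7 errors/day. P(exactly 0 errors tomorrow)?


Poisson(λ=0.7): P(X=0) = e^(-λ)×λ^k/k!
= e^(-0.7) × 0.7^0 / 0!
≈ 0.4965853038 × 1 / 1 ≈ 0.496585

P(X=0) ≈ 0.496585 ≈ 49.66%


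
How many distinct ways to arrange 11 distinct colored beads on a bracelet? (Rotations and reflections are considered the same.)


Free circular arrangements: rotations and reflections both identified.
(n-1)!/2 = 10!/2 = 3628800/2 = 1814400

1814400


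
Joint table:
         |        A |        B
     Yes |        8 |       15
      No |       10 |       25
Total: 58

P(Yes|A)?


P(Yes|A) = 8/(8+10) = 8/18 = 4/9

P = 4/9 ≈ 44.44%


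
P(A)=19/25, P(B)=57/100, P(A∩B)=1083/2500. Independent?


P(A)×P(B) = 1083/2500
P(A∩B) = 1083/2500
Equal ✓ → Independent

Yes, independent


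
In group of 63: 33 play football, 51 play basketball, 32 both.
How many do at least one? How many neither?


|A∪B| = 33+51-32 = 52
Neither = 63-52 = 11

At least one: 52; Neither: 11


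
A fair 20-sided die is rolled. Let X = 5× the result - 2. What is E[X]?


E[die] = (1+20)/2 = 21/2
E[X] = 5×21/2 - 2 = 101/2

E[X] = 101/2


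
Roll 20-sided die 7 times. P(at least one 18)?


P(no 18)^7 = (19/20)^7 = 893871739/1280000000
P(≥1) = 1 - 893871739/1280000000 = 386128261/1280000000

P = 386128261/1280000000 ≈ 30.17%


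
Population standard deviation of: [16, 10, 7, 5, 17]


Mean = 55/5 = 11
  (16-11)²=25
  (10-11)²=1
  (7-11)²=16
  (5-11)²=36
  (17-11)²=36
Σ(x-μ)² = 114
σ² = 114/5

σ = √(114/5) ≈ 4.7749


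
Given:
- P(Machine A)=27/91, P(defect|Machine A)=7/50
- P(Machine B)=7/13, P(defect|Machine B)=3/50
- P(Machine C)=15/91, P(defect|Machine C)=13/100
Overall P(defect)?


P(B) = Σ P(B|Aᵢ)×P(Aᵢ)
  7/50×27/91 = 27/650
  3/50×7/13 = 21/650
  13/100×15/91 = 3/140
Sum = 867/9100

P(defect) = 867/9100 ≈ 9.53%


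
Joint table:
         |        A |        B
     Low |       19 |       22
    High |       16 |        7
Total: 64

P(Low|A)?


P(Low|A) = 19/(19+16) = 19/35

P = 19/35 ≈ 54.29%


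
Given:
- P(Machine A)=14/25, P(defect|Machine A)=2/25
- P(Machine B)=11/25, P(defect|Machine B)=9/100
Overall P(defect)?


P(B) = Σ P(B|Aᵢ)×P(Aᵢ)
  2/25×14/25 = 28/625
  9/100×11/25 = 99/2500
Sum = 211/2500

P(defect) = 211/2500 ≈ 8.44%


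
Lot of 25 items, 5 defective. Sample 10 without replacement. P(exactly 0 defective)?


Hypergeometric: C(5,0)×C(20,10)/C(25,10)
= 1×184756/3268760 = 13/230

P(X=0) = 13/230 ≈ 5.65%


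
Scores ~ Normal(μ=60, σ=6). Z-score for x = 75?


z = (x - μ)/σ = (75 - 60)/6 = 2.5

z = 2.5


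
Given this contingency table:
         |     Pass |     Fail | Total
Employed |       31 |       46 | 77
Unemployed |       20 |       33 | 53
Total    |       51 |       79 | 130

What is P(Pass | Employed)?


P(Pass | Employed) = 31/(31+46) = 31/77

P(Pass|Employed) = 31/77 ≈ 40.26%


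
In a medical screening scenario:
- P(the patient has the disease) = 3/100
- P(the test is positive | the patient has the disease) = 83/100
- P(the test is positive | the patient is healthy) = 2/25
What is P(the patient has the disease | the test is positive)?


Using Bayes' theorem:
P(A|B) = P(B|A)·P(A) / P(B)

P(the test is positive) = 83/100 × 3/100 + 2/25 × 97/100
= 249/10000 + 97/1250 = 41/400

P(the patient has the disease|the test is positive) = (249/10000) / (41/400) = 249/1025

P(the patient has the disease|the test is positive) = 249/1025 ≈ 24.29%


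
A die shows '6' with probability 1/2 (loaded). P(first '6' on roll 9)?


Geometric: P(X=9) = (1-p)^(k-1)×p = (1/2)^8×1/2 = 1/512

P(X=9) = 1/512 ≈ 0.20%


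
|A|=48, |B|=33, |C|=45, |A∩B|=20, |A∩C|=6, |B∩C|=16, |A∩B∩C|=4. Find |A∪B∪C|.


|A∪B∪C| = 48+33+45-20-6-16+4 = 88

|A∪B∪C| = 88


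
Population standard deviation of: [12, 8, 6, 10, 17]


Mean = 53/5
  (12-53/5)²=49/25
  (8-53/5)²=169/25
  (6-53/5)²=529/25
  (10-53/5)²=9/25
  (17-53/5)²=1024/25
Σ(x-μ)² = 356/5
σ² = (356/5)/5 = 356/25

σ = √(356/25) ≈ 3.7736


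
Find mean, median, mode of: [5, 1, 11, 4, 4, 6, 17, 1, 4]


Sorted: [1, 1, 4, 4, 4, 5, 6, 11, 17]
Mean = 53/9
Median = 4
Freq: {5: 1, 1: 2, 11: 1, 4: 3, 6: 1, 17: 1}
Mode: [4]

Mean=53/9, Median=4, Mode=4


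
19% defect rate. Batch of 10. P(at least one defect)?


P(all good) = (81/100)^10 = 12157665459056928801/100000000000000000000
P(≥1 defect) = 87842334540943071199/100000000000000000000

P = 87842334540943071199/100000000000000000000 ≈ 87.84%


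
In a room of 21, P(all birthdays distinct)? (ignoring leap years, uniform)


P(all different) = Π(365-i)/365 for i=0..20
= (365/365)×(364/365)×...×(345/365)
= 0.556312

P ≈ 0.5563 ≈ 55.63%


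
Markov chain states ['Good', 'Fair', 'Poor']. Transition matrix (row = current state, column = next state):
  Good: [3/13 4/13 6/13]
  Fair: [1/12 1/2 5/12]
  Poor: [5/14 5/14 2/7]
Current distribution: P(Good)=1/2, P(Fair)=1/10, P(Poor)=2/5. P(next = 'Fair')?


P(next=Fair) = Σᵢ P(now=i)×P(i→Fair)
= 1/2×4/13 + 1/10×1/2 + 2/5×5/14
= 2/13 + 1/20 + 1/7 = 631/1820

P = 631/1820 ≈ 0.3467


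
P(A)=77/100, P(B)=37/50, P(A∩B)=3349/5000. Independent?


P(A)×P(B) = 2849/5000
P(A∩B) = 3349/5000
Not equal → NOT independent

No, not independent


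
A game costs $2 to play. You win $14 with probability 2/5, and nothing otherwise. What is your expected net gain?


E[gain] = (14-2)×2/5 + (-2)×3/5
= 24/5 - 6/5 = 18/5

Expected net gain = $18/5 ≈ $3.60


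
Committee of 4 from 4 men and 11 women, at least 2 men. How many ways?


Count by #men:
  2M,2W: C(4,2)×C(11,2)=330
  3M,1W: C(4,3)×C(11,1)=44
  4M,0W: C(4,4)×C(11,0)=1
Total = 375

375


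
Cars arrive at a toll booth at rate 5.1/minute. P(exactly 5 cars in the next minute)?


Poisson(λ=5.1): P(X=5) = e^(-λ)×λ^k/k!
= e^(-5.1) × 5.1^5 / 5!
≈ 0.006096746566 × 3450.25251 / 120 ≈ 0.175294

P(X=5) ≈ 0.175294 ≈ 17.53%


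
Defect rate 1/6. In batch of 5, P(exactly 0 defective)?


Binomial: P(X=0) = C(5,0)×p^0×(1-p)^5
= 1 × 1 × 3125/7776 = 3125/7776

P(X=0) = 3125/7776 ≈ 40.19%


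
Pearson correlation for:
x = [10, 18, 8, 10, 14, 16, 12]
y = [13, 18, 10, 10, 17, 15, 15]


n=7, Σx=88, Σy=98, Σxy=1292, Σx²=1184, Σy²=1432
r = (7×1292 - 88×98)/√((7×1184 - 88²)(7×1432 - 98²))
= 420/√(544×420) = 420/√228480 ≈ 420/477.9958 ≈ 0.8787

r ≈ 0.8787


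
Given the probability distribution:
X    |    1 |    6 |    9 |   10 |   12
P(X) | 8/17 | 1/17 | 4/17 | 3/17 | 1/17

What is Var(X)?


E[X] = 92/17
E[X²] = 812/17
Var(X) = E[X²] - (E[X])² = 812/17 - 8464/289 = 5340/289

Var(X) = 5340/289 ≈ 18.4775


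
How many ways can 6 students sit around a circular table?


Circular arrangements of 6 distinct objects: fix one position to break rotational symmetry.
(n-1)! = 5! = 120

120


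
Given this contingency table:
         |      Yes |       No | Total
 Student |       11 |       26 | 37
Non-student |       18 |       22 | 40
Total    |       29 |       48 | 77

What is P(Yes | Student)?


P(Yes | Student) = 11/(11+26) = 11/37

P(Yes|Student) = 11/37 ≈ 29.73%


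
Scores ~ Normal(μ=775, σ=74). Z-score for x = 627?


z = (x - μ)/σ = (627 - 775)/74 = -2.0

z = -2.0


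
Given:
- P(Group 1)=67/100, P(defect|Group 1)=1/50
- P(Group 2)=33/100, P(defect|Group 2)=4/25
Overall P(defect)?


P(B) = Σ P(B|Aᵢ)×P(Aᵢ)
  1/50×67/100 = 67/5000
  4/25×33/100 = 33/625
Sum = 331/5000

P(defect) = 331/5000 ≈ 6.62%


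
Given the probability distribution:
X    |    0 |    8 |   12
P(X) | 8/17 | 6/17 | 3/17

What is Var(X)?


E[X] = 84/17
E[X²] = 48
Var(X) = E[X²] - (E[X])² = 48 - 7056/289 = 6816/289

Var(X) = 6816/289 ≈ 23.5848


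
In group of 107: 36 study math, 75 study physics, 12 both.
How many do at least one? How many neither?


|A∪B| = 36+75-12 = 99
Neither = 107-99 = 8

At least one: 99; Neither: 8


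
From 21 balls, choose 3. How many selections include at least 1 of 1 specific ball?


Complement: C(21,3) - C(20,3) = 1330 - 1140 = 190

190


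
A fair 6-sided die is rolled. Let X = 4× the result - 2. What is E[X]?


E[die] = (1+6)/2 = 7/2
E[X] = 4×7/2 - 2 = 12

E[X] = 12


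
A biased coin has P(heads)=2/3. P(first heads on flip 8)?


Geometric: P(X=8) = (1-p)^(k-1)×p = (1/3)^7×2/3 = 2/6561

P(X=8) = 2/6561 ≈ 0.03%


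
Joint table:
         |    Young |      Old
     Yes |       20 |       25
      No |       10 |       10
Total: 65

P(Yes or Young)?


P(Yes∨Young) = P(Yes) + P(Young) - P(Yes∧Young)
= (45 + 30 - 20)/65 = 55/65 = 11/13

P = 11/13 ≈ 84.62%


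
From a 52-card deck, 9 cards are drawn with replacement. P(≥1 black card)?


P(not a black card) = 26/52 = 1/2
P(none in 9 draws) = (1/2)^9 = 1/512
P(≥1 black card) = 1 - 1/512 = 511/512

P = 511/512 ≈ 99.80%


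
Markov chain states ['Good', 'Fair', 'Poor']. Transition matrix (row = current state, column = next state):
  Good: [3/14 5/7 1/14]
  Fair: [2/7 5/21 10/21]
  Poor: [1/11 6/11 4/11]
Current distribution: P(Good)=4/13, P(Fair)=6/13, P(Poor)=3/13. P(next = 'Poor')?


P(next=Poor) = Σᵢ P(now=i)×P(i→Poor)
= 4/13×1/14 + 6/13×10/21 + 3/13×4/11
= 2/91 + 20/91 + 12/143 = 326/1001

P = 326/1001 ≈ 0.3257


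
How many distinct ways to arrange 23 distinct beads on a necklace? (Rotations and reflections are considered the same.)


Free circular arrangements: rotations and reflections both identified.
(n-1)!/2 = 22!/2 = 1124000727777607680000/2 = 562000363888803840000

562000363888803840000


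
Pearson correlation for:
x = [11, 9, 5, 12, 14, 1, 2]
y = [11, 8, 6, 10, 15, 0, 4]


n=7, Σx=54, Σy=54, Σxy=561, Σx²=572, Σy²=562
r = (7×561 - 54×54)/√((7×572 - 54²)(7×562 - 54²))
= 1011/√(1088×1018) = 1011/√1107584 ≈ 1011/1052.4182 ≈ 0.9606

r ≈ 0.9606


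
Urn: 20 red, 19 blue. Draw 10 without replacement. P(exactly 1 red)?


Hypergeometric: C(20,1)×C(19,9)/C(39,10)
= 20×92378/635745396 = 10/3441

P(X=1) = 10/3441 ≈ 0.29%


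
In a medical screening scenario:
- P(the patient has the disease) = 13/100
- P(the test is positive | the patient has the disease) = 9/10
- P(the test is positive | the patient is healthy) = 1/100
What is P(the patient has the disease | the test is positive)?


Using Bayes' theorem:
P(A|B) = P(B|A)·P(A) / P(B)

P(the test is positive) = 9/10 × 13/100 + 1/100 × 87/100
= 117/1000 + 87/10000 = 1257/10000

P(the patient has the disease|the test is positive) = (117/1000) / (1257/10000) = 390/419

P(the patient has the disease|the test is positive) = 390/419 ≈ 93.08%


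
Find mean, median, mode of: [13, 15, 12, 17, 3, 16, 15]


Sorted: [3, 12, 13, 15, 15, 16, 17]
Mean = 91/7 = 13
Median = 15
Freq: {13: 1, 15: 2, 12: 1, 17: 1, 3: 1, 16: 1}
Mode: [15]

Mean=13, Median=15, Mode=15


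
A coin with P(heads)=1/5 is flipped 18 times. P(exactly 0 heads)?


Binomial: P(X=0) = C(18,0)×p^0×(1-p)^18
= 1 × 1 × 68719476736/3814697265625 = 68719476736/3814697265625

P(X=0) = 68719476736/3814697265625 ≈ 1.80%


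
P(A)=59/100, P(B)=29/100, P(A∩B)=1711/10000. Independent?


P(A)×P(B) = 1711/10000
P(A∩B) = 1711/10000
Equal ✓ → Independent

Yes, independent


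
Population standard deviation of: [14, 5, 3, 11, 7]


Mean = 40/5 = 8
  (14-8)²=36
  (5-8)²=9
  (3-8)²=25
  (11-8)²=9
  (7-8)²=1
Σ(x-μ)² = 80
σ² = 80/5 = 16

σ = √(16) ≈ 4.0000


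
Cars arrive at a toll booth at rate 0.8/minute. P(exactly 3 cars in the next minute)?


Poisson(λ=0.8): P(X=3) = e^(-λ)×λ^k/k!
= e^(-0.8) × 0.8^3 / 3!
≈ 0.4493289641 × 0.512 / 6 ≈ 0.038343

P(X=3) ≈ 0.038343 ≈ 3.83%


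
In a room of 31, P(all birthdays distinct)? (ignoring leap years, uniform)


P(all different) = Π(365-i)/365 for i=0..30
= (365/365)×(364/365)×...×(335/365)
= 0.269545

P ≈ 0.2695 ≈ 26.95%


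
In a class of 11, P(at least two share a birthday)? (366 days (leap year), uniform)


P(all different) = Π(366-i)/366 for i=0..10
= 0.859219
P(match) = 1 - 0.859219 = 0.140781

P ≈ 0.1408 ≈ 14.08%


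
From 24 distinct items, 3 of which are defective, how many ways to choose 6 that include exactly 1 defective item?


Choose 1 of the 3 defective items and 5 of the other 21 items:
C(3,1)×C(21,5) = 3×20349 = 61047

61047


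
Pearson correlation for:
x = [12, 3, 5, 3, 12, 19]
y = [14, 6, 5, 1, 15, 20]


n=6, Σx=54, Σy=61, Σxy=774, Σx²=692, Σy²=883
r = (6×774 - 54×61)/√((6×692 - 54²)(6×883 - 61²))
= 1350/√(1236×1577) = 1350/√1949172 ≈ 1350/1396.1275 ≈ 0.9670

r ≈ 0.9670


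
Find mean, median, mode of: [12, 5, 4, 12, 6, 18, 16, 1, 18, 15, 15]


Sorted: [1, 4, 5, 6, 12, 12, 15, 15, 16, 18, 18]
Mean = 122/11
Median = 12
Freq: {12: 2, 5: 1, 4: 1, 6: 1, 18: 2, 16: 1, 1: 1, 15: 2}
Mode: [12, 15, 18]

Mean=122/11, Median=12, Mode=[12, 15, 18]


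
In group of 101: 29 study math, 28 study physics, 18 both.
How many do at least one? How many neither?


|A∪B| = 29+28-18 = 39
Neither = 101-39 = 62

At least one: 39; Neither: 62


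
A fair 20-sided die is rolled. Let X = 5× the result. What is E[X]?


E[die] = (1+20)/2 = 21/2
E[X] = 5 × 21/2 = 105/2

E[X] = 105/2


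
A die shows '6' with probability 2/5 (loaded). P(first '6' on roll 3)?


Geometric: P(X=3) = (1-p)^(k-1)×p = (3/5)^2×2/5 = 18/125

P(X=3) = 18/125 ≈ 14.40%


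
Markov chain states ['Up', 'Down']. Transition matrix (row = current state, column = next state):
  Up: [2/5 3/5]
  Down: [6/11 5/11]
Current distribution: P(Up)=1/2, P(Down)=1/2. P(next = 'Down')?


P(next=Down) = Σᵢ P(now=i)×P(i→Down)
= 1/2×3/5 + 1/2×5/11
= 3/10 + 5/22 = 29/55

P = 29/55 ≈ 0.5273


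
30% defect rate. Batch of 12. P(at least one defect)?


P(all good) = (7/10)^12 = 13841287201/1000000000000
P(≥1 defect) = 986158712799/1000000000000

P = 986158712799/1000000000000 ≈ 98.62%


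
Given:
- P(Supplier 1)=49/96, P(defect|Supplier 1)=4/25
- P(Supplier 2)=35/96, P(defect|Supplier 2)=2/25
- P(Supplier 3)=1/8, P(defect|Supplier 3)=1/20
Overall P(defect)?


P(B) = Σ P(B|Aᵢ)×P(Aᵢ)
  4/25×49/96 = 49/600
  2/25×35/96 = 7/240
  1/20×1/8 = 1/160
Sum = 281/2400

P(defect) = 281/2400 ≈ 11.71%


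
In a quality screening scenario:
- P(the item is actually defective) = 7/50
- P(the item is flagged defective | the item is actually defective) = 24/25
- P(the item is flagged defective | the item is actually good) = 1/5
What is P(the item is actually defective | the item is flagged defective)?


Using Bayes' theorem:
P(A|B) = P(B|A)·P(A) / P(B)

P(the item is flagged defective) = 24/25 × 7/50 + 1/5 × 43/50
= 84/625 + 43/250 = 383/1250

P(the item is actually defective|the item is flagged defective) = (84/625) / (383/1250) = 168/383

P(the item is actually defective|the item is flagged defective) = 168/383 ≈ 43.86%


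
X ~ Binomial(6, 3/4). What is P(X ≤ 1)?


P(X ≤ 1) = Σ P(X=i) for i=0..1
P(X=0) = 1/4096
P(X=1) = 9/2048
Sum = 19/4096

P(X ≤ 1) = 19/4096 ≈ 0.46%


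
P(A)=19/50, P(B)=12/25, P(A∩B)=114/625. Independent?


P(A)×P(B) = 114/625
P(A∩B) = 114/625
Equal ✓ → Independent

Yes, independent


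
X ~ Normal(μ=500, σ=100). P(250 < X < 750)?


z₁=(250-500)/100=-2.5, z₂=(750-500)/100=2.5
P = Φ(2.5) - Φ(-2.5) = 0.993790 - 0.006210 = 0.987580 ≈ 0.9876

P(250 < X < 750) ≈ 0.9876


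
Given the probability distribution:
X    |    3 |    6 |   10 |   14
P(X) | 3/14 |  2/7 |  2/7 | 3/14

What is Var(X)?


E[X] = 115/14
E[X²] = 1159/14
Var(X) = E[X²] - (E[X])² = 1159/14 - 13225/196 = 3001/196

Var(X) = 3001/196 ≈ 15.3112


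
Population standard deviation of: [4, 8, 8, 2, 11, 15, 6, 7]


Mean = 61/8
  (4-61/8)²=841/64
  (8-61/8)²=9/64
  (8-61/8)²=9/64
  (2-61/8)²=2025/64
  (11-61/8)²=729/64
  (15-61/8)²=3481/64
  (6-61/8)²=169/64
  (7-61/8)²=25/64
Σ(x-μ)² = 911/8
σ² = (911/8)/8 = 911/64

σ = √(911/64) ≈ 3.7728


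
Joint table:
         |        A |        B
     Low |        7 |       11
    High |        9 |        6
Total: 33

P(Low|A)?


P(Low|A) = 7/(7+9) = 7/16

P = 7/16 ≈ 43.75%


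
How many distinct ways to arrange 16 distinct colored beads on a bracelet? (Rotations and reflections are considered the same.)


Free circular arrangements: rotations and reflections both identified.
(n-1)!/2 = 15!/2 = 1307674368000/2 = 653837184000

653837184000


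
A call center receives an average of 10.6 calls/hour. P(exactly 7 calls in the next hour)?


Poisson(λ=10.6): P(X=7) = e^(-λ)×λ^k/k!
= e^(-10.6) × 10.6^7 / 7!
≈ 2.491600973e-05 × 15036302.5899 / 5040 ≈ 0.074334

P(X=7) ≈ 0.074334 ≈ 7.43%


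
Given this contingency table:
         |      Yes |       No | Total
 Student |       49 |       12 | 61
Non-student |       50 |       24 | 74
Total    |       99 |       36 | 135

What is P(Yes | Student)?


P(Yes | Student) = 49/(49+12) = 49/61

P(Yes|Student) = 49/61 ≈ 80.33%


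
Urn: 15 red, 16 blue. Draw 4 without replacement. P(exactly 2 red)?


Hypergeometric: C(15,2)×C(16,2)/C(31,4)
= 105×120/31465 = 360/899

P(X=2) = 360/899 ≈ 40.04%


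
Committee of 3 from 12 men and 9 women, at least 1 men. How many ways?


Count by #men:
  1M,2W: C(12,1)×C(9,2)=432
  2M,1W: C(12,2)×C(9,1)=594
  3M,0W: C(12,3)×C(9,0)=220
Total = 1246

1246


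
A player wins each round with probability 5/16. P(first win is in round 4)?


Geometric: P(X=4) = (1-p)^(k-1)×p = (11/16)^3×5/16 = 6655/65536

P(X=4) = 6655/65536 ≈ 10.15%


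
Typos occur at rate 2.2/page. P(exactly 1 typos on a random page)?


Poisson(λ=2.2): P(X=1) = e^(-λ)×λ^k/k!
= e^(-2.2) × 2.2^1 / 1!
≈ 0.1108031584 × 2.2 / 1 ≈ 0.243767

P(X=1) ≈ 0.243767 ≈ 24.38%


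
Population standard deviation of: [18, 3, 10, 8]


Mean = 39/4
  (18-39/4)²=1089/16
  (3-39/4)²=729/16
  (10-39/4)²=1/16
  (8-39/4)²=49/16
Σ(x-μ)² = 467/4
σ² = (467/4)/4 = 467/16

σ = √(467/16) ≈ 5.4025


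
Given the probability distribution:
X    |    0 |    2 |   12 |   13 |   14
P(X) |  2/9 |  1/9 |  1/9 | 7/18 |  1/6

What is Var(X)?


E[X] = 161/18
E[X²] = 689/6
Var(X) = E[X²] - (E[X])² = 689/6 - 25921/324 = 11285/324

Var(X) = 11285/324 ≈ 34.8302


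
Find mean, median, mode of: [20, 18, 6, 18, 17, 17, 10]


Sorted: [6, 10, 17, 17, 18, 18, 20]
Mean = 106/7
Median = 17
Freq: {20: 1, 18: 2, 6: 1, 17: 2, 10: 1}
Mode: [17, 18]

Mean=106/7, Median=17, Mode=[17, 18]


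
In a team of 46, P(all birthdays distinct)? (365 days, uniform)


P(all different) = Π(365-i)/365 for i=0..45
= (365/365)×(364/365)×...×(320/365)
= 0.051747

P ≈ 0.0517 ≈ 5.17%


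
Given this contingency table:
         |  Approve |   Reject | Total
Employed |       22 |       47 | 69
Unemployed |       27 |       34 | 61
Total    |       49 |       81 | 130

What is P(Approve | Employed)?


P(Approve | Employed) = 22/(22+47) = 22/69

P(Approve|Employed) = 22/69 ≈ 31.88%


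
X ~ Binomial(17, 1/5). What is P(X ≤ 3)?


P(X ≤ 3) = Σ P(X=i) for i=0..3
P(X=0) = 17179869184/762939453125
P(X=1) = 73014444032/762939453125
P(X=2) = 146028888064/762939453125
P(X=3) = 36507222016/152587890625
Sum = 83751862272/152587890625

P(X ≤ 3) = 83751862272/152587890625 ≈ 54.89%


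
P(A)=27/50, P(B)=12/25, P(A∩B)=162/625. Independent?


P(A)×P(B) = 162/625
P(A∩B) = 162/625
Equal ✓ → Independent

Yes, independent


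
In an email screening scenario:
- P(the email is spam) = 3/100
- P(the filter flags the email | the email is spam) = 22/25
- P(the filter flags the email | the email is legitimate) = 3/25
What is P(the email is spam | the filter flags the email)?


Using Bayes' theorem:
P(A|B) = P(B|A)·P(A) / P(B)

P(the filter flags the email) = 22/25 × 3/100 + 3/25 × 97/100
= 33/1250 + 291/2500 = 357/2500

P(the email is spam|the filter flags the email) = (33/1250) / (357/2500) = 22/119

P(the email is spam|the filter flags the email) = 22/119 ≈ 18.49%


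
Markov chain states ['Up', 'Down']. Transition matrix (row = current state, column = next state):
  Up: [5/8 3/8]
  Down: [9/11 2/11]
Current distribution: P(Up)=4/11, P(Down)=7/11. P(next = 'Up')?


P(next=Up) = Σᵢ P(now=i)×P(i→Up)
= 4/11×5/8 + 7/11×9/11
= 5/22 + 63/121 = 181/242

P = 181/242 ≈ 0.7479


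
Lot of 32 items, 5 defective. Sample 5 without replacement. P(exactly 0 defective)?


Hypergeometric: C(5,0)×C(27,5)/C(32,5)
= 1×80730/201376 = 40365/100688

P(X=0) = 40365/100688 ≈ 40.09%


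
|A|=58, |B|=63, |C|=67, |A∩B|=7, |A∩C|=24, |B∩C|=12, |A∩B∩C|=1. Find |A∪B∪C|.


|A∪B∪C| = 58+63+67-7-24-12+1 = 146

|A∪B∪C| = 146


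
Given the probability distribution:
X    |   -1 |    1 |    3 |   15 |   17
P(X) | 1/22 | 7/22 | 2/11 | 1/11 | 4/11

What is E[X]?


E[X] = Σ x·P(X=x)
= (-1)×(1/22) + (1)×(7/22) + (3)×(2/11) + (15)×(1/11) + (17)×(4/11)
= 92/11

E[X] = 92/11


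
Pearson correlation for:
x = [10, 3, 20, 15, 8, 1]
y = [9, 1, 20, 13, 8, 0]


n=6, Σx=57, Σy=51, Σxy=752, Σx²=799, Σy²=715
r = (6×752 - 57×51)/√((6×799 - 57²)(6×715 - 51²))
= 1605/√(1545×1689) = 1605/√2609505 ≈ 1605/1615.3962 ≈ 0.9936

r ≈ 0.9936


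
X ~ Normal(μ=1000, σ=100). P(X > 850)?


z = (850-1000)/100 = -1.5
P(X > 850) = 1 - P(Z ≤ -1.5) = 1 - 0.0668 = 0.9332

P(X > 850) ≈ 0.9332


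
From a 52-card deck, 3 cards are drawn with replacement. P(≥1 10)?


P(not a 10) = 48/52 = 12/13
P(none in 3 draws) = (12/13)^3 = 1728/2197
P(≥1 10) = 1 - 1728/2197 = 469/2197

P = 469/2197 ≈ 21.35%


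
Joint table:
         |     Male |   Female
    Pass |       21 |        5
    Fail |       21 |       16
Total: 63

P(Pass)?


P(Pass) = (21+5)/63 = 26/63

P(Pass) = 26/63 ≈ 41.27%


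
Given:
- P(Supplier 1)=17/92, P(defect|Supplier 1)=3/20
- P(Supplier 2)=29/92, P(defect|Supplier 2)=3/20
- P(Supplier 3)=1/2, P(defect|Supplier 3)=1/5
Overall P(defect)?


P(B) = Σ P(B|Aᵢ)×P(Aᵢ)
  3/20×17/92 = 51/1840
  3/20×29/92 = 87/1840
  1/5×1/2 = 1/10
Sum = 7/40

P(defect) = 7/40 ≈ 17.50%


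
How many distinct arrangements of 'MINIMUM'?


Letters: 7, freq: {'M': 3, 'I': 2, 'N': 1, 'U': 1}
7!/(3!×2!×1!×1!) = 5040/12 = 420

420


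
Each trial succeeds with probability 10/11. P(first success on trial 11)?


Geometric: P(X=11) = (1-p)^(k-1)×p = (1/11)^10×10/11 = 10/285311670611

P(X=11) = 10/285311670611 ≈ 0.00%


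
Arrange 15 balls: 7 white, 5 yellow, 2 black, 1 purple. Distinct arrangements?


15!/(7!×5!×2!×1!) = 1081080

1081080


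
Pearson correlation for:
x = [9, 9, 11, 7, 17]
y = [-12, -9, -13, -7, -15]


n=5, Σx=53, Σy=-56, Σxy=-636, Σx²=621, Σy²=668
r = (5×(-636) - 53×(-56))/√((5×621 - 53²)(5×668 - (-56)²))
= -212/√(296×204) = -212/√60384 ≈ -212/245.7316 ≈ -0.8627

r ≈ -0.8627


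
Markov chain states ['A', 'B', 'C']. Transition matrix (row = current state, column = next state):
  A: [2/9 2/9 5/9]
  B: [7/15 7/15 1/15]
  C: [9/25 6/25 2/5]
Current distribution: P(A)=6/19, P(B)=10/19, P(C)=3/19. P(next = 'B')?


P(next=B) = Σᵢ P(now=i)×P(i→B)
= 6/19×2/9 + 10/19×7/15 + 3/19×6/25
= 4/57 + 14/57 + 18/475 = 168/475

P = 168/475 ≈ 0.3537


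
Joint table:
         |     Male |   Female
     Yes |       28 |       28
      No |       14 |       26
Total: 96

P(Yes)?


P(Yes) = (28+28)/96 = 56/96 = 7/12

P(Yes) = 7/12 ≈ 58.33%


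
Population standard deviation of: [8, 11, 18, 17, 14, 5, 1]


Mean = 74/7
  (8-74/7)²=324/49
  (11-74/7)²=9/49
  (18-74/7)²=2704/49
  (17-74/7)²=2025/49
  (14-74/7)²=576/49
  (5-74/7)²=1521/49
  (1-74/7)²=4489/49
Σ(x-μ)² = 1664/7
σ² = (1664/7)/7 = 1664/49

σ = √(1664/49) ≈ 5.8275


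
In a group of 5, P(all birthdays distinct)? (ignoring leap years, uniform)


P(all different) = Π(365-i)/365 for i=0..4
= (365/365)×(364/365)×...×(361/365)
= 0.972864

P ≈ 0.9729 ≈ 97.29%
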